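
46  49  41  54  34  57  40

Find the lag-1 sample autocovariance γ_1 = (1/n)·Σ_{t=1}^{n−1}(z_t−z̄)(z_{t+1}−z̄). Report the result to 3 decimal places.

Mean z̄ = (46 + 49 + 41 + 54 + 34 + 57 + 40)/7 = 45.8571
Deviations: 0.1429, 3.1429, -4.8571, 8.1429, -11.8571, 11.1429, -5.8571
Σ_{t=1}^{6}(z_t−z̄)(z_{t+1}−z̄) = -348.3061
γ_1 = -348.3061 / 7 = -49.758

-49.758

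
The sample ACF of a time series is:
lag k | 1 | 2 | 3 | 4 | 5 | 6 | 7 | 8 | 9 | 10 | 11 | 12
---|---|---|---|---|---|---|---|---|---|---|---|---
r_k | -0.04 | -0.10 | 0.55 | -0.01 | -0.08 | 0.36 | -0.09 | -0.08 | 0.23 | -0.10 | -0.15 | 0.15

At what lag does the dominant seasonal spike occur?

3

The largest autocorrelation is r_3 = 0.55, with weaker echoes at lags 6 (0.36), 9 (0.23) and 12 (0.15); the remaining lags stay at or below -0.01.
The dominant spike at lag 3 indicates a seasonal period of 3.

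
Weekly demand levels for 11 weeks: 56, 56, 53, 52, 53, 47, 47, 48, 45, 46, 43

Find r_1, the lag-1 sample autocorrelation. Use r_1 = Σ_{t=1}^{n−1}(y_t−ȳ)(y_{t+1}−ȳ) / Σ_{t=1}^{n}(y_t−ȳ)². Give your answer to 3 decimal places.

0.630

Mean ȳ = (56 + 56 + 53 + 52 + 53 + 47 + 47 + 48 + 45 + 46 + 43)/11 = 49.6364
Numerator Σ_{t=1}^{10}(y_t−ȳ)(y_{t+1}−ȳ) = 128.7769
Denominator Σ(y_t−ȳ)² = 204.5455
r_1 = 128.7769 / 204.5455 = 0.630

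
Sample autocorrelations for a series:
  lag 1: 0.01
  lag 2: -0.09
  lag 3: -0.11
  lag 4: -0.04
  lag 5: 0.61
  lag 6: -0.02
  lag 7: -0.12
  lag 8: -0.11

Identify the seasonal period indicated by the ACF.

5

The largest autocorrelation is r_5 = 0.61; the remaining lags stay at or below 0.01.
The dominant spike at lag 5 indicates a seasonal period of 5.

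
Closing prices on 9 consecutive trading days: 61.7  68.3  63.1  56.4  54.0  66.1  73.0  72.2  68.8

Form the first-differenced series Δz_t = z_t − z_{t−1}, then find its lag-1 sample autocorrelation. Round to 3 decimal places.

0.199

First differences Δz: 6.6, -5.2, -6.7, -2.4, 12.1, 6.9, -0.8, -3.4
Mean of differences = 0.8875
Numerator Σ(Δz_t−Δz̄)(Δz_{t+1}−Δz̄) = 64.0011
Denominator Σ(Δz_t−Δz̄)² = 321.1688
r_1(Δz) = 64.0011 / 321.1688 = 0.199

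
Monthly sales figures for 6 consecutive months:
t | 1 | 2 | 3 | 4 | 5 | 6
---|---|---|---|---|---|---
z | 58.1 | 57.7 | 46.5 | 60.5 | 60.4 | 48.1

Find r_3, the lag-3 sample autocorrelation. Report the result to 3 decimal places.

Mean z̄ = (58.1 + 57.7 + 46.5 + 60.5 + 60.4 + 48.1)/6 = 55.2167
Deviations from mean: 2.8833, 2.4833, -8.7167, 5.2833, 5.1833, -7.1167
Numerator Σ_{t=1}^{3}(z_t−z̄)(z_{t+3}−z̄) = 90.1392
Denominator Σ(z_t−z̄)² = 195.8883
r_3 = 90.1392 / 195.8883 = 0.460

0.460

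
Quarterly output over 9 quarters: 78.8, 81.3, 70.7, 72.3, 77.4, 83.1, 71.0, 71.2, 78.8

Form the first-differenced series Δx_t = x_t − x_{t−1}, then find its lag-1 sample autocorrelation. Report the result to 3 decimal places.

First differences Δx: 2.5, -10.6, 1.6, 5.1, 5.7, -12.1, 0.2, 7.6
Mean of differences = 0.0000
Numerator Σ(Δx_t−Δx̄)(Δx_{t+1}−Δx̄) = -76.1000
Denominator Σ(Δx_t−Δx̄)² = 383.8800
r_1(Δx) = -76.1000 / 383.8800 = -0.198

-0.198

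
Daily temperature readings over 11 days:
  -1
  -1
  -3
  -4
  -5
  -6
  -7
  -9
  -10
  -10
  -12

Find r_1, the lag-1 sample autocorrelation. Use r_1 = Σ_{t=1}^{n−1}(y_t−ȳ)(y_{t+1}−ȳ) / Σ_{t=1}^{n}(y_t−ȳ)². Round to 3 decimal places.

0.726

Mean ȳ = (-1 − 1 − 3 − 4 − 5 − 6 − 7 − 9 − 10 − 10 − 12)/11 = -6.1818
Numerator Σ_{t=1}^{10}(y_t−ȳ)(y_{t+1}−ȳ) = 102.7851
Denominator Σ(y_t−ȳ)² = 141.6364
r_1 = 102.7851 / 141.6364 = 0.726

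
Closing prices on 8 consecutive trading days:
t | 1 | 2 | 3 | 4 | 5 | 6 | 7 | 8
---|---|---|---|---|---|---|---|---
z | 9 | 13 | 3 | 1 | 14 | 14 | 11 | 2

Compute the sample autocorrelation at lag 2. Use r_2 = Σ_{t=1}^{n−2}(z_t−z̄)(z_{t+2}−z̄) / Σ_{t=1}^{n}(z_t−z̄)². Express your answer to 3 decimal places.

-0.604

Mean z̄ = (9 + 13 + 3 + 1 + 14 + 14 + 11 + 2)/8 = 8.3750
Deviations from mean: 0.6250, 4.6250, -5.3750, -7.3750, 5.6250, 5.6250, 2.6250, -6.3750
Σ(z_t−z̄)(z_{t+2}−z̄) = (-3.3594) + (-34.1094) + (-30.2344) + (-41.4844) + (14.7656) + (-35.8594) = -130.2813
Denominator Σ(z_t−z̄)² = 215.8750
r_2 = -130.2813 / 215.8750 = -0.604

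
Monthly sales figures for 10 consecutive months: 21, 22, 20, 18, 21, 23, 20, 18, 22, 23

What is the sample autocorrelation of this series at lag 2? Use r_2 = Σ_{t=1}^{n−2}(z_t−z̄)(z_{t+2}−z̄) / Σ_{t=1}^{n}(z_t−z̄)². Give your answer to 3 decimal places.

-0.786

Mean z̄ = (21 + 22 + 20 + 18 + 21 + 23 + 20 + 18 + 22 + 23)/10 = 20.8000
Numerator Σ_{t=1}^{8}(z_t−z̄)(z_{t+2}−z̄) = -23.2800
Denominator Σ(z_t−z̄)² = 29.6000
r_2 = -23.2800 / 29.6000 = -0.786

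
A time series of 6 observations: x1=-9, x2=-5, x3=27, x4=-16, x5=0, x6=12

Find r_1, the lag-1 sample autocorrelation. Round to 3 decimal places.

Mean x̄ = (-9 − 5 + 27 − 16 + 0 + 12)/6 = 1.5000
Deviations from mean: -10.5000, -6.5000, 25.5000, -17.5000, -1.5000, 10.5000
Numerator Σ_{t=1}^{5}(x_t−x̄)(x_{t+1}−x̄) = -533.2500
Denominator Σ(x_t−x̄)² = 1221.5000
r_1 = -533.2500 / 1221.5000 = -0.437

-0.437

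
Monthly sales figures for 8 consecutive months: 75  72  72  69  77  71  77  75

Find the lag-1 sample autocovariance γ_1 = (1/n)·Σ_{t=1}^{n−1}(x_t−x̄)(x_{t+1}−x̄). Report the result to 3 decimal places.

Mean x̄ = (75 + 72 + 72 + 69 + 77 + 71 + 77 + 75)/8 = 73.5000
Σ_{t=1}^{7}(x_t−x̄)(x_{t+1}−x̄) = -21.2500
γ_1 = -21.2500 / 8 = -2.656

-2.656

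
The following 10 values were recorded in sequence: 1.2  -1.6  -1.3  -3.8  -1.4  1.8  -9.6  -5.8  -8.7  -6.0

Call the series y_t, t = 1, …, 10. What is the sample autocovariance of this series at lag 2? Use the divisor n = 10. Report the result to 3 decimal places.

2.529

Mean ȳ = (1.2 − 1.6 − 1.3 − 3.8 − 1.4 + 1.8 − 9.6 − 5.8 − 8.7 − 6.0)/10 = -3.5200
Σ_{t=1}^{8}(y_t−ȳ)(y_{t+2}−ȳ) = 25.2872
γ_2 = 25.2872 / 10 = 2.529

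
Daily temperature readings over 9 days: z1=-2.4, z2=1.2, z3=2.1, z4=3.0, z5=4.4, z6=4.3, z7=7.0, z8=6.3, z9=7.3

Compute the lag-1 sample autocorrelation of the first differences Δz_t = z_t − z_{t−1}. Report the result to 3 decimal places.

-0.394

First differences Δz: 3.6, 0.9, 0.9, 1.4, -0.1, 2.7, -0.7, 1.0
Mean of differences = 1.2125
Numerator Σ(Δz_t−Δz̄)(Δz_{t+1}−Δz̄) = -5.3439
Denominator Σ(Δz_t−Δz̄)² = 13.5688
r_1(Δz) = -5.3439 / 13.5688 = -0.394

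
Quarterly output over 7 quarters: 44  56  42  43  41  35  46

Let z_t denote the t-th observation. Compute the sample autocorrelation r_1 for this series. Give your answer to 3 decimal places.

-0.043

Mean z̄ = (44 + 56 + 42 + 43 + 41 + 35 + 46)/7 = 43.8571
Deviations from mean: 0.1429, 12.1429, -1.8571, -0.8571, -2.8571, -8.8571, 2.1429
Σ(z_t−z̄)(z_{t+1}−z̄) = (1.7347) + (-22.5510) + (1.5918) + (2.4490) + (25.3061) + (-18.9796) = -10.4490
Denominator Σ(z_t−z̄)² = 242.8571
r_1 = -10.4490 / 242.8571 = -0.043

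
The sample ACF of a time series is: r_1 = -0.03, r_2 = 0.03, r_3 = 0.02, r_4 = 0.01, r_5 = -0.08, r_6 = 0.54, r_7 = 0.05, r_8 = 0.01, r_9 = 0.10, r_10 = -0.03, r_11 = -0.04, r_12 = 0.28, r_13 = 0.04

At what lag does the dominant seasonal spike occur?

The largest autocorrelation is r_6 = 0.54, with a weaker echo at lag 12 (0.28); the remaining lags stay at or below 0.10.
The dominant spike at lag 6 indicates a seasonal period of 6.

6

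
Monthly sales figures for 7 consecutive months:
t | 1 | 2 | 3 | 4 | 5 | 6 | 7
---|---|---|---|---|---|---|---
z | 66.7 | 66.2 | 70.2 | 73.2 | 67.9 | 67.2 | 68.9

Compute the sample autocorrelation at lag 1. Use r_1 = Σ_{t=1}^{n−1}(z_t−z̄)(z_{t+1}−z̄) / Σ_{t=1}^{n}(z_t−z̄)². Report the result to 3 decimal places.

Mean z̄ = (66.7 + 66.2 + 70.2 + 73.2 + 67.9 + 67.2 + 68.9)/7 = 68.6143
Σ(z_t−z̄)(z_{t+1}−z̄) = (4.6216) + (-3.8284) + (7.2716) + (-3.2755) + (1.0102) + (-0.4041) = 5.3955
Denominator Σ(z_t−z̄)² = 35.6286
r_1 = 5.3955 / 35.6286 = 0.151

0.151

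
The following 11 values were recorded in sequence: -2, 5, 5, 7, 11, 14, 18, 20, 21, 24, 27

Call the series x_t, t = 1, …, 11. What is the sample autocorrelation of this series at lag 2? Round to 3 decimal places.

Mean x̄ = (-2 + 5 + 5 + 7 + 11 + 14 + 18 + 20 + 21 + 24 + 27)/11 = 13.6364
Numerator Σ_{t=1}^{9}(x_t−x̄)(x_{t+2}−x̄) = 400.0083
Denominator Σ(x_t−x̄)² = 844.5455
r_2 = 400.0083 / 844.5455 = 0.474

0.474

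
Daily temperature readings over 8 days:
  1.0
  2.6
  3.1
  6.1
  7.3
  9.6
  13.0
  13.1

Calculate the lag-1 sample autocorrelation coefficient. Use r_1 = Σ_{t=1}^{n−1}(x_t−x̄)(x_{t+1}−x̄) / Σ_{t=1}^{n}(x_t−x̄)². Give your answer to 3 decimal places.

0.659

Mean x̄ = (1.0 + 2.6 + 3.1 + 6.1 + 7.3 + 9.6 + 13.0 + 13.1)/8 = 6.9750
Deviations from mean: -5.9750, -4.3750, -3.8750, -0.8750, 0.3250, 2.6250, 6.0250, 6.1250
Σ(x_t−x̄)(x_{t+1}−x̄) = (26.1406) + (16.9531) + (3.3906) + (-0.2844) + (0.8531) + (15.8156) + (36.9031) = 99.7719
Denominator Σ(x_t−x̄)² = 151.4350
r_1 = 99.7719 / 151.4350 = 0.659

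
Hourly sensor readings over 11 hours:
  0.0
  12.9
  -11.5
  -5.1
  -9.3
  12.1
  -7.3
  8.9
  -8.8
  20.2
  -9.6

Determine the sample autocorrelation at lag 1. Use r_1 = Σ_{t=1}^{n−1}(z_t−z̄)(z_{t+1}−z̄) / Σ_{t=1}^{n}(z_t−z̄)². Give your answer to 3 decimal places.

-0.600

Mean z̄ = (0.0 + 12.9 − 11.5 − 5.1 − 9.3 + 12.1 − 7.3 + 8.9 − 8.8 + 20.2 − 9.6)/11 = 0.2273
Numerator Σ_{t=1}^{10}(z_t−z̄)(z_{t+1}−z̄) = -760.9017
Denominator Σ(z_t−z̄)² = 1267.1418
r_1 = -760.9017 / 1267.1418 = -0.600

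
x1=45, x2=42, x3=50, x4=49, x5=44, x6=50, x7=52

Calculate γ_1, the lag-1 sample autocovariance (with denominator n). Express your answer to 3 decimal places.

0.117

Mean x̄ = (45 + 42 + 50 + 49 + 44 + 50 + 52)/7 = 47.4286
Deviations: -2.4286, -5.4286, 2.5714, 1.5714, -3.4286, 2.5714, 4.5714
Σ_{t=1}^{6}(x_t−x̄)(x_{t+1}−x̄) = 0.8163
γ_1 = 0.8163 / 7 = 0.117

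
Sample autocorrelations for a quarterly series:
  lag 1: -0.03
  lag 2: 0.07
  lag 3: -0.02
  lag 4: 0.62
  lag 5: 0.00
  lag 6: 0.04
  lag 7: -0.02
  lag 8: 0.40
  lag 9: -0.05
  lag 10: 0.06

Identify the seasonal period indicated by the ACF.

The largest autocorrelation is r_4 = 0.62, with a weaker echo at lag 8 (0.40); the remaining lags stay at or below 0.07.
The dominant spike at lag 4 indicates a seasonal period of 4.

4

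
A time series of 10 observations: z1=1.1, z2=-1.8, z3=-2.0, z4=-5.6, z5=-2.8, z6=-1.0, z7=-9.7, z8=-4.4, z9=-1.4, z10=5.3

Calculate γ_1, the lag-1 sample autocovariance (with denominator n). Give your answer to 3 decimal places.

1.345

Mean z̄ = (1.1 − 1.8 − 2.0 − 5.6 − 2.8 − 1.0 − 9.7 − 4.4 − 1.4 + 5.3)/10 = -2.2300
Σ_{t=1}^{9}(z_t−z̄)(z_{t+1}−z̄) = 13.4461
γ_1 = 13.4461 / 10 = 1.345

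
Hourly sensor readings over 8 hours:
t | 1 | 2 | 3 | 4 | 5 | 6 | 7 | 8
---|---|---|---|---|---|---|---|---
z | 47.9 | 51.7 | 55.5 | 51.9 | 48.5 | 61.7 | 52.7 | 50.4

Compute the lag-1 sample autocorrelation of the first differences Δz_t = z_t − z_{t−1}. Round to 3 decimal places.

First differences Δz: 3.8, 3.8, -3.6, -3.4, 13.2, -9.0, -2.3
Mean of differences = 0.3571
Numerator Σ(Δz_t−Δz̄)(Δz_{t+1}−Δz̄) = -130.4647
Denominator Σ(Δz_t−Δz̄)² = 313.0371
r_1(Δz) = -130.4647 / 313.0371 = -0.417

-0.417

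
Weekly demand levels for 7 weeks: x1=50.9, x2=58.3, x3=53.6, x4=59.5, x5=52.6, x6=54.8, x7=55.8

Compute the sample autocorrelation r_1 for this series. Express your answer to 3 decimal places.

Mean x̄ = (50.9 + 58.3 + 53.6 + 59.5 + 52.6 + 54.8 + 55.8)/7 = 55.0714
Σ(x_t−x̄)(x_{t+1}−x̄) = (-13.4678) + (-4.7506) + (-6.5163) + (-10.9449) + (0.6708) + (-0.1978) = -35.2065
Denominator Σ(x_t−x̄)² = 56.3143
r_1 = -35.2065 / 56.3143 = -0.625

-0.625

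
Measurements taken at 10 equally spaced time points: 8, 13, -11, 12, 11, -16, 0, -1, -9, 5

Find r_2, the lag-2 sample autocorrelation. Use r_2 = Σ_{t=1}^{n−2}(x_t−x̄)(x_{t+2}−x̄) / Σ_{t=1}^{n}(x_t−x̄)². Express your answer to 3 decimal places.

-0.239

Mean x̄ = (8 + 13 − 11 + 12 + 11 − 16 + 0 − 1 − 9 + 5)/10 = 1.2000
Numerator Σ_{t=1}^{8}(x_t−x̄)(x_{t+2}−x̄) = -230.8800
Denominator Σ(x_t−x̄)² = 967.6000
r_2 = -230.8800 / 967.6000 = -0.239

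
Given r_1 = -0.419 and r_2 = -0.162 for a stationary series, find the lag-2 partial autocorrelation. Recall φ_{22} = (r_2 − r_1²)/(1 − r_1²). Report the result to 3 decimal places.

-0.409

φ_{22} = (r_2 − r_1²) / (1 − r_1²)
r_1² = (-0.419)² = 0.175561
Numerator = -0.162 − 0.1756 = -0.3376; denominator = 1 − 0.1756 = 0.8244
φ_{22} = -0.3376 / 0.8244 = -0.409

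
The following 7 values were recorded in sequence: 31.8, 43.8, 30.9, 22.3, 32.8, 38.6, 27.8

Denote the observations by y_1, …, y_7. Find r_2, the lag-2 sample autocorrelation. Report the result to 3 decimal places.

Mean ȳ = (31.8 + 43.8 + 30.9 + 22.3 + 32.8 + 38.6 + 27.8)/7 = 32.5714
Deviations from mean: -0.7714, 11.2286, -1.6714, -10.2714, 0.2286, 6.0286, -4.7714
Σ(y_t−ȳ)(y_{t+2}−ȳ) = (1.2894) + (-115.3335) + (-0.3820) + (-61.9220) + (-1.0906) = -177.4388
Denominator Σ(y_t−ȳ)² = 294.1343
r_2 = -177.4388 / 294.1343 = -0.603

-0.603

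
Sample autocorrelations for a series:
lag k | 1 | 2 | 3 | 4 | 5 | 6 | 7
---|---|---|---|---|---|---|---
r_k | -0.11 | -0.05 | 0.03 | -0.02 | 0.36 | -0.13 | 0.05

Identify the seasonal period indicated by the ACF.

The largest autocorrelation is r_5 = 0.36; the remaining lags stay at or below 0.05.
The dominant spike at lag 5 indicates a seasonal period of 5.

5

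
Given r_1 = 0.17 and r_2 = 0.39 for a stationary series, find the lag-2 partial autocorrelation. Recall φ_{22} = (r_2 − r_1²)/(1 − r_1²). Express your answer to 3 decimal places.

0.372

φ_{22} = (r_2 − r_1²) / (1 − r_1²)
r_1² = (0.17)² = 0.0289
Numerator = 0.39 − 0.0289 = 0.3611; denominator = 1 − 0.0289 = 0.9711
φ_{22} = 0.3611 / 0.9711 = 0.372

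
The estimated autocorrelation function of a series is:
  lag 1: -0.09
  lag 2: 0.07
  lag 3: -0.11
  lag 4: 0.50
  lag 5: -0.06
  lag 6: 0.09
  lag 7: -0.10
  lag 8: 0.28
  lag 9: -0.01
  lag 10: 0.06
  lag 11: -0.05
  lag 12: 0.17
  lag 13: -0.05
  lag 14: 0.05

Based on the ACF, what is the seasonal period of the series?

The largest autocorrelation is r_4 = 0.50, with weaker echoes at lags 8 (0.28) and 12 (0.17); the remaining lags stay at or below 0.09.
The dominant spike at lag 4 indicates a seasonal period of 4.

4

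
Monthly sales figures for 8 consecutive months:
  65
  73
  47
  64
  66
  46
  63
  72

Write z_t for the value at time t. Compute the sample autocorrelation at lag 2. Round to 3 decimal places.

Mean z̄ = (65 + 73 + 47 + 64 + 66 + 46 + 63 + 72)/8 = 62.0000
Deviations from mean: 3.0000, 11.0000, -15.0000, 2.0000, 4.0000, -16.0000, 1.0000, 10.0000
Numerator Σ_{t=1}^{6}(z_t−z̄)(z_{t+2}−z̄) = -271.0000
Denominator Σ(z_t−z̄)² = 732.0000
r_2 = -271.0000 / 732.0000 = -0.370

-0.370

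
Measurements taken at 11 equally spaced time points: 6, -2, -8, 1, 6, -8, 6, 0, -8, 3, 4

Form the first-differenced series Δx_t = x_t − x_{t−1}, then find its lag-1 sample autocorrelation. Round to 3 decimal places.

-0.414

First differences Δx: -8, -6, 9, 5, -14, 14, -6, -8, 11, 1
Mean of differences = -0.2000
Numerator Σ(Δx_t−Δx̄)(Δx_{t+1}−Δx̄) = -339.0400
Denominator Σ(Δx_t−Δx̄)² = 819.6000
r_1(Δx) = -339.0400 / 819.6000 = -0.414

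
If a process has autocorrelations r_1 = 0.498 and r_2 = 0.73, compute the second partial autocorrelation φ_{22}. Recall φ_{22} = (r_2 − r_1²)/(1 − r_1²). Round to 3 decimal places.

φ_{22} = (r_2 − r_1²) / (1 − r_1²)
r_1² = (0.498)² = 0.248004
Numerator = 0.73 − 0.2480 = 0.4820; denominator = 1 − 0.2480 = 0.7520
φ_{22} = 0.4820 / 0.7520 = 0.641

0.641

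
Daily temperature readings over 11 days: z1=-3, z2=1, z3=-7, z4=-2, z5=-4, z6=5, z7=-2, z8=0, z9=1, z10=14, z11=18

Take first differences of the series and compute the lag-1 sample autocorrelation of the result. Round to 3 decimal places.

First differences Δz: 4, -8, 5, -2, 9, -7, 2, 1, 13, 4
Mean of differences = 2.1000
Numerator Σ(Δz_t−Δz̄)(Δz_{t+1}−Δz̄) = -141.7100
Denominator Σ(Δz_t−Δz̄)² = 384.9000
r_1(Δz) = -141.7100 / 384.9000 = -0.368

-0.368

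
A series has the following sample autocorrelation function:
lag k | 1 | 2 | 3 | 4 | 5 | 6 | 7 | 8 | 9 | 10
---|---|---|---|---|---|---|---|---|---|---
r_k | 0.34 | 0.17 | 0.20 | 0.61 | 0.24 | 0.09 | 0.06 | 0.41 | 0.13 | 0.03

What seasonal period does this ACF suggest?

The largest autocorrelation is r_4 = 0.61, with a weaker echo at lag 8 (0.41); the remaining lags stay at or below 0.34. The elevated value at lag 1 (0.34), dropping to 0.17 at lag 2, reflects decaying short-term dependence rather than seasonality.
The dominant spike at lag 4 indicates a seasonal period of 4.

4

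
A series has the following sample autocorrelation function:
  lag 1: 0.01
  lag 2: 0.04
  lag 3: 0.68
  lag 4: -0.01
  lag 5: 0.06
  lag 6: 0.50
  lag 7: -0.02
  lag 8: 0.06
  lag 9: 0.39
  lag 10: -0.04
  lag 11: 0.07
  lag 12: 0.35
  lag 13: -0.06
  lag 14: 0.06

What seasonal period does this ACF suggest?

3

The largest autocorrelation is r_3 = 0.68, with weaker echoes at lags 6 (0.50), 9 (0.39) and 12 (0.35); the remaining lags stay at or below 0.07.
The dominant spike at lag 3 indicates a seasonal period of 3.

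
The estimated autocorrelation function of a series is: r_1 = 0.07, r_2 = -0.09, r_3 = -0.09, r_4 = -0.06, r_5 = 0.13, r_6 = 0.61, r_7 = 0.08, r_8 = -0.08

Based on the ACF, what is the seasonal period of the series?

6

The largest autocorrelation is r_6 = 0.61; the remaining lags stay at or below 0.13.
The dominant spike at lag 6 indicates a seasonal period of 6.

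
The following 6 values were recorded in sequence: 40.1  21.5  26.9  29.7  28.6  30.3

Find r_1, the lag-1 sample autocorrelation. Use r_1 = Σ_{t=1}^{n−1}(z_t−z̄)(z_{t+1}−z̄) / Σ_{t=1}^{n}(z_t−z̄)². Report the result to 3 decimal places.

Mean z̄ = (40.1 + 21.5 + 26.9 + 29.7 + 28.6 + 30.3)/6 = 29.5167
Deviations from mean: 10.5833, -8.0167, -2.6167, 0.1833, -0.9167, 0.7833
Σ(z_t−z̄)(z_{t+1}−z̄) = (-84.8431) + (20.9769) + (-0.4797) + (-0.1681) + (-0.7181) = -65.2319
Denominator Σ(z_t−z̄)² = 184.6083
r_1 = -65.2319 / 184.6083 = -0.353

-0.353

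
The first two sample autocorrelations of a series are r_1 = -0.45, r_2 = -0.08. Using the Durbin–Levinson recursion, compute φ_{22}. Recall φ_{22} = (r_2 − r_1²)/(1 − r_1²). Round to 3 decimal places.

-0.354

φ_{22} = (r_2 − r_1²) / (1 − r_1²)
r_1² = (-0.45)² = 0.2025
Numerator = -0.08 − 0.2025 = -0.2825; denominator = 1 − 0.2025 = 0.7975
φ_{22} = -0.2825 / 0.7975 = -0.354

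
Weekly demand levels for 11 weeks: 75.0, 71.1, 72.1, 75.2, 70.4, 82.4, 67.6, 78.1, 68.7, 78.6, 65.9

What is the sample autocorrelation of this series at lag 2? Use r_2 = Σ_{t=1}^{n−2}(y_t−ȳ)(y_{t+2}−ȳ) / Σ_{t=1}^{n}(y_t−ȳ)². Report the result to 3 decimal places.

Mean ȳ = (75.0 + 71.1 + 72.1 + 75.2 + 70.4 + 82.4 + 67.6 + 78.1 + 68.7 + 78.6 + 65.9)/11 = 73.1909
Numerator Σ_{t=1}^{9}(y_t−ȳ)(y_{t+2}−ȳ) = 160.5889
Denominator Σ(y_t−ȳ)² = 263.4091
r_2 = 160.5889 / 263.4091 = 0.610

0.610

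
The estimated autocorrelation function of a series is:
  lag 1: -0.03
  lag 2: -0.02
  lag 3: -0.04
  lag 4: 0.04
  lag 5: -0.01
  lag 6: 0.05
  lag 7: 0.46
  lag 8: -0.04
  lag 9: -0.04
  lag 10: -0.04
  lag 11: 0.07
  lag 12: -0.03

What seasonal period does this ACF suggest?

7

The largest autocorrelation is r_7 = 0.46; the remaining lags stay at or below 0.07.
The dominant spike at lag 7 indicates a seasonal period of 7.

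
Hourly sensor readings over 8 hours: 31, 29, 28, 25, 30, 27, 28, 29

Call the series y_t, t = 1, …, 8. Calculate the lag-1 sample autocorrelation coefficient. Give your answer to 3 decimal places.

Mean ȳ = (31 + 29 + 28 + 25 + 30 + 27 + 28 + 29)/8 = 28.3750
Deviations from mean: 2.6250, 0.6250, -0.3750, -3.3750, 1.6250, -1.3750, -0.3750, 0.6250
Numerator Σ_{t=1}^{7}(y_t−ȳ)(y_{t+1}−ȳ) = -4.7656
Denominator Σ(y_t−ȳ)² = 23.8750
r_1 = -4.7656 / 23.8750 = -0.200

-0.200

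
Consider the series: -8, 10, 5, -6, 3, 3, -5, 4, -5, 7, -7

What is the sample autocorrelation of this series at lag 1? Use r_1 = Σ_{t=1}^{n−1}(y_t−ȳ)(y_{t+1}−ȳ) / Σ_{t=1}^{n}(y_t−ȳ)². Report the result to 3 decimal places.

Mean ȳ = (-8 + 10 + 5 − 6 + 3 + 3 − 5 + 4 − 5 + 7 − 7)/11 = 0.0909
Numerator Σ_{t=1}^{10}(y_t−ȳ)(y_{t+1}−ȳ) = -209.4628
Denominator Σ(y_t−ȳ)² = 406.9091
r_1 = -209.4628 / 406.9091 = -0.515

-0.515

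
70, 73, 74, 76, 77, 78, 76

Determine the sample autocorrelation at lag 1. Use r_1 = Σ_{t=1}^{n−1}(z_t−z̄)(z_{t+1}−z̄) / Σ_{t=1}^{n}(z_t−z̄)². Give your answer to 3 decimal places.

Mean z̄ = (70 + 73 + 74 + 76 + 77 + 78 + 76)/7 = 74.8571
Numerator Σ_{t=1}^{6}(z_t−z̄)(z_{t+1}−z̄) = 22.4082
Denominator Σ(z_t−z̄)² = 44.8571
r_1 = 22.4082 / 44.8571 = 0.500

0.500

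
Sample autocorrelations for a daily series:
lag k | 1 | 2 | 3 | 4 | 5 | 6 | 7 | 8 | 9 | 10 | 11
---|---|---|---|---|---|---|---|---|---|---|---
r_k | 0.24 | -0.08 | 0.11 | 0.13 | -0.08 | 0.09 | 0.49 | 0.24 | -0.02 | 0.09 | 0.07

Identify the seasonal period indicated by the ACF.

The largest autocorrelation is r_7 = 0.49; the remaining lags stay at or below 0.24.
The dominant spike at lag 7 indicates a seasonal period of 7.

7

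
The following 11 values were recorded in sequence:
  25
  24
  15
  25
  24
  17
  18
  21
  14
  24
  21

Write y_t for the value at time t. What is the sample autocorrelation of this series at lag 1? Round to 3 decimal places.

Mean ȳ = (25 + 24 + 15 + 25 + 24 + 17 + 18 + 21 + 14 + 24 + 21)/11 = 20.7273
Numerator Σ_{t=1}^{10}(y_t−ȳ)(y_{t+1}−ȳ) = -40.9835
Denominator Σ(y_t−ȳ)² = 168.1818
r_1 = -40.9835 / 168.1818 = -0.244

-0.244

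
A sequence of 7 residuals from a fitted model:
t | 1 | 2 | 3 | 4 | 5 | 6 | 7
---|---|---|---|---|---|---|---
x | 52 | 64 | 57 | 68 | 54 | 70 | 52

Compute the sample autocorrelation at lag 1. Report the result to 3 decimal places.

-0.713

Mean x̄ = (52 + 64 + 57 + 68 + 54 + 70 + 52)/7 = 59.5714
Deviations from mean: -7.5714, 4.4286, -2.5714, 8.4286, -5.5714, 10.4286, -7.5714
Σ(x_t−x̄)(x_{t+1}−x̄) = (-33.5306) + (-11.3878) + (-21.6735) + (-46.9592) + (-58.1020) + (-78.9592) = -250.6122
Denominator Σ(x_t−x̄)² = 351.7143
r_1 = -250.6122 / 351.7143 = -0.713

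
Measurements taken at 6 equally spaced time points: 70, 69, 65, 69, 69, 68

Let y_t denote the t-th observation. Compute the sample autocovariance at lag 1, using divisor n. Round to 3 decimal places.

Mean ȳ = (70 + 69 + 65 + 69 + 69 + 68)/6 = 68.3333
Deviations: 1.6667, 0.6667, -3.3333, 0.6667, 0.6667, -0.3333
Σ_{t=1}^{5}(y_t−ȳ)(y_{t+1}−ȳ) = -3.1111
γ_1 = -3.1111 / 6 = -0.519

-0.519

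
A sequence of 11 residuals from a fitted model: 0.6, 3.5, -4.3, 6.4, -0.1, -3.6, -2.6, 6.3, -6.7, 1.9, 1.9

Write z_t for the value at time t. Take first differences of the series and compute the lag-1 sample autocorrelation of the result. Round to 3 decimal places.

-0.668

First differences Δz: 2.9, -7.8, 10.7, -6.5, -3.5, 1.0, 8.9, -13.0, 8.6, 0.0
Mean of differences = 0.1300
Numerator Σ(Δz_t−Δz̄)(Δz_{t+1}−Δz̄) = -374.7889
Denominator Σ(Δz_t−Δz̄)² = 561.2410
r_1(Δz) = -374.7889 / 561.2410 = -0.668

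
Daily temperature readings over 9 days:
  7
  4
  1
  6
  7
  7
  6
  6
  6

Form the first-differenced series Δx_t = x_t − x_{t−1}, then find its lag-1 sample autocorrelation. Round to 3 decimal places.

First differences Δx: -3, -3, 5, 1, 0, -1, 0, 0
Mean of differences = -0.1250
Numerator Σ(Δx_t−Δx̄)(Δx_{t+1}−Δx̄) = -0.7656
Denominator Σ(Δx_t−Δx̄)² = 44.8750
r_1(Δx) = -0.7656 / 44.8750 = -0.017

-0.017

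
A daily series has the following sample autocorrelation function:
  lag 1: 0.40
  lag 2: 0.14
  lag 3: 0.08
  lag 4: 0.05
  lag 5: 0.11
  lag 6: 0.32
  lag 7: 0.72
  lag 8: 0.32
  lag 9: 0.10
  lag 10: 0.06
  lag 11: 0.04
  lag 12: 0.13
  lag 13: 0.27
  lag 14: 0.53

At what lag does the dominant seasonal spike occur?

The largest autocorrelation is r_7 = 0.72, with a weaker echo at lag 14 (0.53); the remaining lags stay at or below 0.40. The elevated value at lag 1 (0.40), dropping to 0.14 at lag 2, reflects decaying short-term dependence rather than seasonality.
The dominant spike at lag 7 indicates a seasonal period of 7.

7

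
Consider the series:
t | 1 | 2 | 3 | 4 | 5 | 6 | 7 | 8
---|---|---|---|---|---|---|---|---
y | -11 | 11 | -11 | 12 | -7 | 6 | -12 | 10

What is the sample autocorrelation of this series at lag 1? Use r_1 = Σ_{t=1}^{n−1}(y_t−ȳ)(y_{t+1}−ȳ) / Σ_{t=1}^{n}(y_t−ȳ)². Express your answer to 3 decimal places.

Mean ȳ = (-11 + 11 − 11 + 12 − 7 + 6 − 12 + 10)/8 = -0.2500
Deviations from mean: -10.7500, 11.2500, -10.7500, 12.2500, -6.7500, 6.2500, -11.7500, 10.2500
Σ(y_t−ȳ)(y_{t+1}−ȳ) = (-120.9375) + (-120.9375) + (-131.6875) + (-82.6875) + (-42.1875) + (-73.4375) + (-120.4375) = -692.3125
Denominator Σ(y_t−ȳ)² = 835.5000
r_1 = -692.3125 / 835.5000 = -0.829

-0.829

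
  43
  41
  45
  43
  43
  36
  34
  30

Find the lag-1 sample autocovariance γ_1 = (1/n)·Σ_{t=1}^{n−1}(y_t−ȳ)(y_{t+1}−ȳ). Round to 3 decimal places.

13.107

Mean ȳ = (43 + 41 + 45 + 43 + 43 + 36 + 34 + 30)/8 = 39.3750
Deviations: 3.6250, 1.6250, 5.6250, 3.6250, 3.6250, -3.3750, -5.3750, -9.3750
Σ_{t=1}^{7}(y_t−ȳ)(y_{t+1}−ȳ) = 104.8594
γ_1 = 104.8594 / 8 = 13.107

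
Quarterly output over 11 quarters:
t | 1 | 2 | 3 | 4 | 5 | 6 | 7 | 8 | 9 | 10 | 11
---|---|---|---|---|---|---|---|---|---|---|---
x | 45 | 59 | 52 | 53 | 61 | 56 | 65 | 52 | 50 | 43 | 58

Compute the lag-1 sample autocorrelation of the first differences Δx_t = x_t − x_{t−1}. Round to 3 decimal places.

First differences Δx: 14, -7, 1, 8, -5, 9, -13, -2, -7, 15
Mean of differences = 1.3000
Numerator Σ(Δx_t−Δx̄)(Δx_{t+1}−Δx̄) = -344.8900
Denominator Σ(Δx_t−Δx̄)² = 846.1000
r_1(Δx) = -344.8900 / 846.1000 = -0.408

-0.408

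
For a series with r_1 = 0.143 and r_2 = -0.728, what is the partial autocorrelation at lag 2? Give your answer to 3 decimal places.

φ_{22} = (r_2 − r_1²) / (1 − r_1²)
r_1² = (0.143)² = 0.020449
Numerator = -0.728 − 0.0204 = -0.7484; denominator = 1 − 0.0204 = 0.9796
φ_{22} = -0.7484 / 0.9796 = -0.764

-0.764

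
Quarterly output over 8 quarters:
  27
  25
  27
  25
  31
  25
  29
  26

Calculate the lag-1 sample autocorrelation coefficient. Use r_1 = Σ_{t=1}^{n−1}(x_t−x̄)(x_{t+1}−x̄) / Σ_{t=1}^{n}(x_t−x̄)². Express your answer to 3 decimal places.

-0.670

Mean x̄ = (27 + 25 + 27 + 25 + 31 + 25 + 29 + 26)/8 = 26.8750
Deviations from mean: 0.1250, -1.8750, 0.1250, -1.8750, 4.1250, -1.8750, 2.1250, -0.8750
Σ(x_t−x̄)(x_{t+1}−x̄) = (-0.2344) + (-0.2344) + (-0.2344) + (-7.7344) + (-7.7344) + (-3.9844) + (-1.8594) = -22.0156
Denominator Σ(x_t−x̄)² = 32.8750
r_1 = -22.0156 / 32.8750 = -0.670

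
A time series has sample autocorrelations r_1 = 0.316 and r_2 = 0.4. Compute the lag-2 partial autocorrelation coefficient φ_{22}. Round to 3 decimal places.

0.333

φ_{22} = (r_2 − r_1²) / (1 − r_1²)
r_1² = (0.316)² = 0.099856
Numerator = 0.4 − 0.0999 = 0.3001; denominator = 1 − 0.0999 = 0.9001
φ_{22} = 0.3001 / 0.9001 = 0.333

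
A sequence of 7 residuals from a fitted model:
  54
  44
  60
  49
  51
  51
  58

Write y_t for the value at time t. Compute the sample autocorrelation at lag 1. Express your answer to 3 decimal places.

-0.585

Mean ȳ = (54 + 44 + 60 + 49 + 51 + 51 + 58)/7 = 52.4286
Deviations from mean: 1.5714, -8.4286, 7.5714, -3.4286, -1.4286, -1.4286, 5.5714
Σ(y_t−ȳ)(y_{t+1}−ȳ) = (-13.2449) + (-63.8163) + (-25.9592) + (4.8980) + (2.0408) + (-7.9592) = -104.0408
Denominator Σ(y_t−ȳ)² = 177.7143
r_1 = -104.0408 / 177.7143 = -0.585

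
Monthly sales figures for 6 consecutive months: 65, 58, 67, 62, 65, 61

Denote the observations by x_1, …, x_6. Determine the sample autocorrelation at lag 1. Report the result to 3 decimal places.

-0.741

Mean x̄ = (65 + 58 + 67 + 62 + 65 + 61)/6 = 63.0000
Deviations from mean: 2.0000, -5.0000, 4.0000, -1.0000, 2.0000, -2.0000
Numerator Σ_{t=1}^{5}(x_t−x̄)(x_{t+1}−x̄) = -40.0000
Denominator Σ(x_t−x̄)² = 54.0000
r_1 = -40.0000 / 54.0000 = -0.741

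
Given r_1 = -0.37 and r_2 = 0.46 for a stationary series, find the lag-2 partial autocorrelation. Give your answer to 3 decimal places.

0.374

φ_{22} = (r_2 − r_1²) / (1 − r_1²)
r_1² = (-0.37)² = 0.1369
Numerator = 0.46 − 0.1369 = 0.3231; denominator = 1 − 0.1369 = 0.8631
φ_{22} = 0.3231 / 0.8631 = 0.374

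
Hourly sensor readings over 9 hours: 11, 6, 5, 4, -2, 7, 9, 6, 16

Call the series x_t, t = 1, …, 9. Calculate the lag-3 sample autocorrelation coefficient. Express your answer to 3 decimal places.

-0.007

Mean x̄ = (11 + 6 + 5 + 4 − 2 + 7 + 9 + 6 + 16)/9 = 6.8889
Σ(x_t−x̄)(x_{t+3}−x̄) = (-11.8765) + (7.9012) + (-0.2099) + (-6.0988) + (7.9012) + (1.0123) = -1.3704
Denominator Σ(x_t−x̄)² = 196.8889
r_3 = -1.3704 / 196.8889 = -0.007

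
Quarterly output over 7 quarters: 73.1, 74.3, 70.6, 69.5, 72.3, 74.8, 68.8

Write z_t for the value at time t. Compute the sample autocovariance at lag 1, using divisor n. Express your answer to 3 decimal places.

Mean z̄ = (73.1 + 74.3 + 70.6 + 69.5 + 72.3 + 74.8 + 68.8)/7 = 71.9143
Σ_{t=1}^{6}(z_t−z̄)(z_{t+1}−z̄) = -5.9388
γ_1 = -5.9388 / 7 = -0.848

-0.848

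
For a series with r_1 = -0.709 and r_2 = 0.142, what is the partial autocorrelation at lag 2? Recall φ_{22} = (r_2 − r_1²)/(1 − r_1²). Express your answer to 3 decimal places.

-0.725

φ_{22} = (r_2 − r_1²) / (1 − r_1²)
r_1² = (-0.709)² = 0.502681
Numerator = 0.142 − 0.5027 = -0.3607; denominator = 1 − 0.5027 = 0.4973
φ_{22} = -0.3607 / 0.4973 = -0.725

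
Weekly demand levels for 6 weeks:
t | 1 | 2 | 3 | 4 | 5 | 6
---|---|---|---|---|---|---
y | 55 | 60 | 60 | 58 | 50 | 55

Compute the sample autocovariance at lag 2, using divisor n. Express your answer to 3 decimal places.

Mean ȳ = (55 + 60 + 60 + 58 + 50 + 55)/6 = 56.3333
Σ_{t=1}^{4}(y_t−ȳ)(y_{t+2}−ȳ) = -24.2222
γ_2 = -24.2222 / 6 = -4.037

-4.037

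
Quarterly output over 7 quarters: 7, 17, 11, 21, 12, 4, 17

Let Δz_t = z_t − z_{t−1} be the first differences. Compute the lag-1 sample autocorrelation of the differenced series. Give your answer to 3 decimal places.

First differences Δz: 10, -6, 10, -9, -8, 13
Mean of differences = 1.6667
Numerator Σ(Δz_t−Δz̄)(Δz_{t+1}−Δz̄) = -223.1111
Denominator Σ(Δz_t−Δz̄)² = 533.3333
r_1(Δz) = -223.1111 / 533.3333 = -0.418

-0.418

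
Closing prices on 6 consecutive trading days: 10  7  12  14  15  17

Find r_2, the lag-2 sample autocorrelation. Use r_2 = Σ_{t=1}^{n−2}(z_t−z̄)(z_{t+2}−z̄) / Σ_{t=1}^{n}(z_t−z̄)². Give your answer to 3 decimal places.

-0.023

Mean z̄ = (10 + 7 + 12 + 14 + 15 + 17)/6 = 12.5000
Deviations from mean: -2.5000, -5.5000, -0.5000, 1.5000, 2.5000, 4.5000
Σ(z_t−z̄)(z_{t+2}−z̄) = (1.2500) + (-8.2500) + (-1.2500) + (6.7500) = -1.5000
Denominator Σ(z_t−z̄)² = 65.5000
r_2 = -1.5000 / 65.5000 = -0.023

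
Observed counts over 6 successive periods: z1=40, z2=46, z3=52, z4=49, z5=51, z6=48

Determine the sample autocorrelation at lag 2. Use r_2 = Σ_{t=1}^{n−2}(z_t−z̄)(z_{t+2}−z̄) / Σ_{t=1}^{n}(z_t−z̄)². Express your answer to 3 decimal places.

-0.220

Mean z̄ = (40 + 46 + 52 + 49 + 51 + 48)/6 = 47.6667
Deviations from mean: -7.6667, -1.6667, 4.3333, 1.3333, 3.3333, 0.3333
Numerator Σ_{t=1}^{4}(z_t−z̄)(z_{t+2}−z̄) = -20.5556
Denominator Σ(z_t−z̄)² = 93.3333
r_2 = -20.5556 / 93.3333 = -0.220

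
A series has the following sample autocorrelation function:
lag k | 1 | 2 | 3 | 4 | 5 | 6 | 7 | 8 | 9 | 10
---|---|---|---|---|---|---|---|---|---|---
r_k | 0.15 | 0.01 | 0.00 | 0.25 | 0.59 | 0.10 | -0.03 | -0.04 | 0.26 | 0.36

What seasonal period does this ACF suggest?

The largest autocorrelation is r_5 = 0.59, with a weaker echo at lag 10 (0.36); the remaining lags stay at or below 0.26.
The dominant spike at lag 5 indicates a seasonal period of 5.

5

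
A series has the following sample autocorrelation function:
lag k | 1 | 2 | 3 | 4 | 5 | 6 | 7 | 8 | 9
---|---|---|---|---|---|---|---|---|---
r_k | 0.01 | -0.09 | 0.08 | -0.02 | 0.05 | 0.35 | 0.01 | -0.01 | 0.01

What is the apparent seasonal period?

6

The largest autocorrelation is r_6 = 0.35; the remaining lags stay at or below 0.08.
The dominant spike at lag 6 indicates a seasonal period of 6.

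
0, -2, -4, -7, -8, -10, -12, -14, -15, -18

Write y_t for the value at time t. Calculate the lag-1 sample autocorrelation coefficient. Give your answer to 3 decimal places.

0.676

Mean ȳ = (0 − 2 − 4 − 7 − 8 − 10 − 12 − 14 − 15 − 18)/10 = -9.0000
Numerator Σ_{t=1}^{9}(y_t−ȳ)(y_{t+1}−ȳ) = 211.0000
Denominator Σ(y_t−ȳ)² = 312.0000
r_1 = 211.0000 / 312.0000 = 0.676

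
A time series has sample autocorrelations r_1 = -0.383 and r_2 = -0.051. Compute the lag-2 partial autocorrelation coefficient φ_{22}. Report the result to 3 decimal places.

-0.232

φ_{22} = (r_2 − r_1²) / (1 − r_1²)
r_1² = (-0.383)² = 0.146689
Numerator = -0.051 − 0.1467 = -0.1977; denominator = 1 − 0.1467 = 0.8533
φ_{22} = -0.1977 / 0.8533 = -0.232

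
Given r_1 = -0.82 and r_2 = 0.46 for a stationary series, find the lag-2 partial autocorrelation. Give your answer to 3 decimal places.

-0.648

φ_{22} = (r_2 − r_1²) / (1 − r_1²)
r_1² = (-0.82)² = 0.6724
Numerator = 0.46 − 0.6724 = -0.2124; denominator = 1 − 0.6724 = 0.3276
φ_{22} = -0.2124 / 0.3276 = -0.648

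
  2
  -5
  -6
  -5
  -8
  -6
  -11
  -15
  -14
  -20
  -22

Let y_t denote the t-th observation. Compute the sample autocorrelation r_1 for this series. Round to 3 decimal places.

Mean ȳ = (2 − 5 − 6 − 5 − 8 − 6 − 11 − 15 − 14 − 20 − 22)/11 = -10.0000
Numerator Σ_{t=1}^{10}(y_t−ȳ)(y_{t+1}−ȳ) = 299.0000
Denominator Σ(y_t−ȳ)² = 516.0000
r_1 = 299.0000 / 516.0000 = 0.579

0.579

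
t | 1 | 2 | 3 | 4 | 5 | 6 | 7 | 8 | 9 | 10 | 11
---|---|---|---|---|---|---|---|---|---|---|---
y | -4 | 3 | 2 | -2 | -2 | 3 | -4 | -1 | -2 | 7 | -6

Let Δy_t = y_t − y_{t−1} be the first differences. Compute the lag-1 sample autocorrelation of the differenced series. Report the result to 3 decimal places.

First differences Δy: 7, -1, -4, 0, 5, -7, 3, -1, 9, -13
Mean of differences = -0.2000
Numerator Σ(Δy_t−Δȳ)(Δy_{t+1}−Δȳ) = -187.2400
Denominator Σ(Δy_t−Δȳ)² = 399.6000
r_1(Δy) = -187.2400 / 399.6000 = -0.469

-0.469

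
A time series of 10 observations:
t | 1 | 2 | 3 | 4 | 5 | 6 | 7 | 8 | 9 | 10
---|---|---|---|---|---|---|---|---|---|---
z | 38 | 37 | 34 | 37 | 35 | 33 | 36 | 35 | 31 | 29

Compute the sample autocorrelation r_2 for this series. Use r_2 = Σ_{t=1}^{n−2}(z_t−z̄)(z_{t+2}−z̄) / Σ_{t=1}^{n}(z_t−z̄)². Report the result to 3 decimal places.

Mean z̄ = (38 + 37 + 34 + 37 + 35 + 33 + 36 + 35 + 31 + 29)/10 = 34.5000
Numerator Σ_{t=1}^{8}(z_t−z̄)(z_{t+2}−z̄) = -7.5000
Denominator Σ(z_t−z̄)² = 72.5000
r_2 = -7.5000 / 72.5000 = -0.103

-0.103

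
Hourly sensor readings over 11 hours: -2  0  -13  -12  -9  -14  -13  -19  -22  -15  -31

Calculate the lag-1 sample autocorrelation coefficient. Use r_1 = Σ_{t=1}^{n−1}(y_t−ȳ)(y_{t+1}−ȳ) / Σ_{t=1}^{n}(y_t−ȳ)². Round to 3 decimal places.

Mean ȳ = (-2 + 0 − 13 − 12 − 9 − 14 − 13 − 19 − 22 − 15 − 31)/11 = -13.6364
Numerator Σ_{t=1}^{10}(y_t−ȳ)(y_{t+1}−ȳ) = 250.5950
Denominator Σ(y_t−ȳ)² = 748.5455
r_1 = 250.5950 / 748.5455 = 0.335

0.335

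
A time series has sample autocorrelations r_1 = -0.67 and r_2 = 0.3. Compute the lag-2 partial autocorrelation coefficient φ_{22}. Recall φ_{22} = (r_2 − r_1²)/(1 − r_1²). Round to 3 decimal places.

-0.270

φ_{22} = (r_2 − r_1²) / (1 − r_1²)
r_1² = (-0.67)² = 0.4489
Numerator = 0.3 − 0.4489 = -0.1489; denominator = 1 − 0.4489 = 0.5511
φ_{22} = -0.1489 / 0.5511 = -0.270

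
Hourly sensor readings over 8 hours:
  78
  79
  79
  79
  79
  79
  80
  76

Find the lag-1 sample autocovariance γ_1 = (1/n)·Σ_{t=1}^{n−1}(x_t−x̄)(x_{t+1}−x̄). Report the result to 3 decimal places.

Mean x̄ = (78 + 79 + 79 + 79 + 79 + 79 + 80 + 76)/8 = 78.6250
Σ_{t=1}^{7}(x_t−x̄)(x_{t+1}−x̄) = -2.7656
γ_1 = -2.7656 / 8 = -0.346

-0.346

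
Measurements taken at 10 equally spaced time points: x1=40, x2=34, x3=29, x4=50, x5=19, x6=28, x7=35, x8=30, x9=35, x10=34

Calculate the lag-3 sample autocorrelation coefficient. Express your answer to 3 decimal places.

0.325

Mean x̄ = (40 + 34 + 29 + 50 + 19 + 28 + 35 + 30 + 35 + 34)/10 = 33.4000
Σ(x_t−x̄)(x_{t+3}−x̄) = (109.5600) + (-8.6400) + (23.7600) + (26.5600) + (48.9600) + (-8.6400) + (0.9600) = 192.5200
Denominator Σ(x_t−x̄)² = 592.4000
r_3 = 192.5200 / 592.4000 = 0.325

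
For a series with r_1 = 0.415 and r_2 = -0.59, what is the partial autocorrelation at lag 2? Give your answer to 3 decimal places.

-0.921

φ_{22} = (r_2 − r_1²) / (1 − r_1²)
r_1² = (0.415)² = 0.172225
Numerator = -0.59 − 0.1722 = -0.7622; denominator = 1 − 0.1722 = 0.8278
φ_{22} = -0.7622 / 0.8278 = -0.921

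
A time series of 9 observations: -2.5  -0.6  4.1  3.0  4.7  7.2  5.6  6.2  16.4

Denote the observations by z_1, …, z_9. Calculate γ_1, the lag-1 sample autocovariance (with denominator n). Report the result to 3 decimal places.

Mean z̄ = (-2.5 − 0.6 + 4.1 + 3.0 + 4.7 + 7.2 + 5.6 + 6.2 + 16.4)/9 = 4.9000
Σ_{t=1}^{8}(z_t−z̄)(z_{t+1}−z̄) = 64.0100
γ_1 = 64.0100 / 9 = 7.112

7.112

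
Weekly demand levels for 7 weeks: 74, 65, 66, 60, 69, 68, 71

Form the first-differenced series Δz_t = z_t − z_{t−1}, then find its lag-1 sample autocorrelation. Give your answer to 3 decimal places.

First differences Δz: -9, 1, -6, 9, -1, 3
Mean of differences = -0.5000
Numerator Σ(Δz_t−Δz̄)(Δz_{t+1}−Δz̄) = -79.7500
Denominator Σ(Δz_t−Δz̄)² = 207.5000
r_1(Δz) = -79.7500 / 207.5000 = -0.384

-0.384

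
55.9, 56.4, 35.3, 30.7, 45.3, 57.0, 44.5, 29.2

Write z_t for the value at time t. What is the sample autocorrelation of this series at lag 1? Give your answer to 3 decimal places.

0.163

Mean z̄ = (55.9 + 56.4 + 35.3 + 30.7 + 45.3 + 57.0 + 44.5 + 29.2)/8 = 44.2875
Deviations from mean: 11.6125, 12.1125, -8.9875, -13.5875, 1.0125, 12.7125, 0.2125, -15.0875
Numerator Σ_{t=1}^{7}(z_t−z̄)(z_{t+1}−z̄) = 152.5223
Denominator Σ(z_t−z̄)² = 937.2688
r_1 = 152.5223 / 937.2688 = 0.163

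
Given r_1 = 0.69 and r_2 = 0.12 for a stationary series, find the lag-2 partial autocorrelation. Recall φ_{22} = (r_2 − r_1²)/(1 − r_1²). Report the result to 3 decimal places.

φ_{22} = (r_2 − r_1²) / (1 − r_1²)
r_1² = (0.69)² = 0.4761
Numerator = 0.12 − 0.4761 = -0.3561; denominator = 1 − 0.4761 = 0.5239
φ_{22} = -0.3561 / 0.5239 = -0.680

-0.680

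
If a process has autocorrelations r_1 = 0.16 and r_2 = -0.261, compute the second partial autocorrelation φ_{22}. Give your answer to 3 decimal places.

-0.294

φ_{22} = (r_2 − r_1²) / (1 − r_1²)
r_1² = (0.16)² = 0.0256
Numerator = -0.261 − 0.0256 = -0.2866; denominator = 1 − 0.0256 = 0.9744
φ_{22} = -0.2866 / 0.9744 = -0.294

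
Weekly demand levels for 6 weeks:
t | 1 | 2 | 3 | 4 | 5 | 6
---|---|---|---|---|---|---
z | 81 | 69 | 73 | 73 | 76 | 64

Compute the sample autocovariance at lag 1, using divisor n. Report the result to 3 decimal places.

-9.907

Mean z̄ = (81 + 69 + 73 + 73 + 76 + 64)/6 = 72.6667
Deviations: 8.3333, -3.6667, 0.3333, 0.3333, 3.3333, -8.6667
Σ_{t=1}^{5}(z_t−z̄)(z_{t+1}−z̄) = -59.4444
γ_1 = -59.4444 / 6 = -9.907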